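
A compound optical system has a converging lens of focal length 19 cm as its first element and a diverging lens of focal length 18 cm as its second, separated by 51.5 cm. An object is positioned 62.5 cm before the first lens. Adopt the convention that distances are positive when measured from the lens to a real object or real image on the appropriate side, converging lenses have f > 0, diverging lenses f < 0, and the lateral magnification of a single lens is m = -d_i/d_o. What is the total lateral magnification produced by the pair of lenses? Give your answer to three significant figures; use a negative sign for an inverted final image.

-0.186

Lens 1: 1/d_i1 = 1/f_1 - 1/d_o1 = 1/19 - 1/62.5 = 0.03663 cm^-1, so d_i1 = 27.299 cm.
m_1 = -(27.299)/62.5 = -0.4368.
The intermediate image is 27.299 cm to the right of lens 1, so d_o2 = L - d_i1 = 51.5 - 27.299 = 24.201 cm.
Lens 2: 1/d_i2 = 1/f_2 - 1/d_o2 = 1/(-18) - 1/(24.201) = -0.09688 cm^-1, so d_i2 = -10.322 cm.
m_2 = -(-10.322)/(24.201) = 0.4265.
Overall magnification: m = m_1 m_2 = -0.1863.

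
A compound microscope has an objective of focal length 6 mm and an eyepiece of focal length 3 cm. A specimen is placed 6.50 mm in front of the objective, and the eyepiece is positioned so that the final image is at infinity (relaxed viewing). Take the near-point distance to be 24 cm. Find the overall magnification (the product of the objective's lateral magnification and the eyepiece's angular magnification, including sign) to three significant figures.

Convert to cm: f_obj = 6 mm = 0.6 cm; d_o = 6.50 mm = 0.65 cm.
Objective: 1/d_i = 1/f_obj - 1/d_o = 1/0.6 - 1/0.65 = 0.12821 cm^-1, so d_i = 7.800 cm.
m_obj = -d_i/d_o = -7.800/0.65 = -12.000.
Eyepiece angular magnification (image at infinity): M_eye = D/f_e = 24/3 = 8.000.
Overall M = m_obj x M_eye = (-12.000)(8.000) = -96.00.

-96.0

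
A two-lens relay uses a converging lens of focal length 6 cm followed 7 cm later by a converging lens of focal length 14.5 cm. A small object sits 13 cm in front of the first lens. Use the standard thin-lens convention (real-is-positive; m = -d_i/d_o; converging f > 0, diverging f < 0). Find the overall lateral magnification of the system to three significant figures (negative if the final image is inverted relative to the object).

-0.667

First lens: d_i1 = 1/(1/6 - 1/13) = 11.143 cm.
m_1 = -(11.143)/13 = -0.8571.
This image would form 11.143 cm past lens 1, i.e. 4.143 cm beyond lens 2, so it is a virtual object for lens 2: d_o2 = 7 - 11.143 = -4.143 cm.
Second lens: d_i2 = 1/(1/14.5 - 1/(-4.143)) = 3.222 cm.
m_2 = -(3.222)/(-4.143) = 0.7778.
Overall magnification: m = m_1 m_2 = -0.6667.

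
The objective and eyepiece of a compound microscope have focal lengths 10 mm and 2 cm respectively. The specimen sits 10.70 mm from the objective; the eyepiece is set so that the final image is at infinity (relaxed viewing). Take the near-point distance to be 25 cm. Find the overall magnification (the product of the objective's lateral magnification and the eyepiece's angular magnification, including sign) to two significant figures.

-180

Convert to cm: f_obj = 10 mm = 1 cm; d_o = 10.70 mm = 1.07 cm.
Objective: 1/d_i = 1/f_obj - 1/d_o = 1/1 - 1/1.07 = 0.06542 cm^-1, so d_i = 15.286 cm.
m_obj = -d_i/d_o = -15.286/1.07 = -14.286.
Eyepiece angular magnification (image at infinity): M_eye = D/f_e = 25/2 = 12.500.
Overall M = m_obj x M_eye = (-14.286)(12.500) = -178.57.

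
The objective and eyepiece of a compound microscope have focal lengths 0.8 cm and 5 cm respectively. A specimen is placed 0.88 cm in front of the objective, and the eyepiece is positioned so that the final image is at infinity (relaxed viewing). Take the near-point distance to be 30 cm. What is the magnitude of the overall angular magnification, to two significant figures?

Objective: 1/d_i = 1/f_obj - 1/d_o = 1/0.8 - 1/0.88 = 0.11364 cm^-1, so d_i = 8.800 cm.
m_obj = -d_i/d_o = -8.800/0.88 = -10.000.
Eyepiece angular magnification (image at infinity): M_eye = D/f_e = 30/5 = 6.000.
Overall M = m_obj x M_eye = (-10.000)(6.000) = -60.00.
|M| = 60.00.

60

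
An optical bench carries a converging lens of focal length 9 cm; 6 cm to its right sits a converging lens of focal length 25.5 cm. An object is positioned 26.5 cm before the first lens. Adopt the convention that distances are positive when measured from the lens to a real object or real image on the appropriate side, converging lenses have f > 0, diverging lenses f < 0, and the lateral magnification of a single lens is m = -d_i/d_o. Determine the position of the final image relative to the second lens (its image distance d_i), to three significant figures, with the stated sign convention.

5.87 cm

Applying the thin-lens equation to the first lens, 1/9 = 1/26.5 + 1/d_i1, which gives d_i1 = 13.629 cm.
This image would form 13.629 cm past lens 1, i.e. 7.629 cm beyond lens 2, so it is a virtual object for lens 2: d_o2 = 6 - 13.629 = -7.629 cm.
Applying the thin-lens equation again with f_2 = 25.5 cm and d_o2 = -7.629 cm gives d_i2 = 5.872 cm.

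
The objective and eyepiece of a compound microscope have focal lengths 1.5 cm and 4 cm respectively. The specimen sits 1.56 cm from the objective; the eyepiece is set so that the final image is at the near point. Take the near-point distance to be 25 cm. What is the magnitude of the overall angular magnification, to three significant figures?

Objective: 1/d_i = 1/f_obj - 1/d_o = 1/1.5 - 1/1.56 = 0.02564 cm^-1, so d_i = 39.000 cm.
m_obj = -d_i/d_o = -39.000/1.56 = -25.000.
Eyepiece angular magnification (image at near point): M_eye = 1 + D/f_e = 1 + 25/4 = 7.250.
Overall M = m_obj x M_eye = (-25.000)(7.250) = -181.25.
|M| = 181.25.

181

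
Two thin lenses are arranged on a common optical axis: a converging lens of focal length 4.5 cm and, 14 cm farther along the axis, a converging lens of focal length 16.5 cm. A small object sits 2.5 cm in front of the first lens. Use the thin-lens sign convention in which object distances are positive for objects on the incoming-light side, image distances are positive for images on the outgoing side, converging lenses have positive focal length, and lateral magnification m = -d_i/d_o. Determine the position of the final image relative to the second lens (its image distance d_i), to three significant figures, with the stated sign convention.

First lens: d_i1 = 1/(1/4.5 - 1/2.5) = -5.625 cm.
With d_i1 < 0 the first image is virtual and lies on the object side; the object distance for lens 2 is d_o2 = 14 - (-5.625) = 19.625 cm.
Second lens: d_i2 = 1/(1/16.5 - 1/(19.625)) = 103.620 cm.

104 cm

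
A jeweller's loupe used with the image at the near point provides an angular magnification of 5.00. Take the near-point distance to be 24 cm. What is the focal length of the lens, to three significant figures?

For the image at the near point, M = 1 + D/f.
f = D/(M - 1) = 24/(5.0 - 1) = 6.000 cm.

6.00 cm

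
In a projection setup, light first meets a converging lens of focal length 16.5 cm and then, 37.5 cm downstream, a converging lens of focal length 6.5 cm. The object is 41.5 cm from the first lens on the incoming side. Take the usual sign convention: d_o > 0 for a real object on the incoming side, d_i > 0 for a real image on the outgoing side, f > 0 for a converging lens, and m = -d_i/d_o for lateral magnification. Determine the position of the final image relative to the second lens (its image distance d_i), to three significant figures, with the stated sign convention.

Lens 1: 1/d_i1 = 1/f_1 - 1/d_o1 = 1/16.5 - 1/41.5 = 0.03651 cm^-1, so d_i1 = 27.390 cm.
The intermediate image is 27.390 cm to the right of lens 1, so d_o2 = L - d_i1 = 37.5 - 27.390 = 10.110 cm.
Lens 2: 1/d_i2 = 1/f_2 - 1/d_o2 = 1/6.5 - 1/(10.110) = 0.05493 cm^-1, so d_i2 = 18.204 cm.

18.2 cm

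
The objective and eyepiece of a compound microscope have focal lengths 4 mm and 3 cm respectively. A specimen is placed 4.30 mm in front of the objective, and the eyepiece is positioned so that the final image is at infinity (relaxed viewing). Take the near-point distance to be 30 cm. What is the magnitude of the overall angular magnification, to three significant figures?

Convert to cm: f_obj = 4 mm = 0.4 cm; d_o = 4.30 mm = 0.43 cm.
Objective: 1/d_i = 1/f_obj - 1/d_o = 1/0.4 - 1/0.43 = 0.17442 cm^-1, so d_i = 5.733 cm.
m_obj = -d_i/d_o = -5.733/0.43 = -13.333.
Eyepiece angular magnification (image at infinity): M_eye = D/f_e = 30/3 = 10.000.
Overall M = m_obj x M_eye = (-13.333)(10.000) = -133.33.
|M| = 133.33.

133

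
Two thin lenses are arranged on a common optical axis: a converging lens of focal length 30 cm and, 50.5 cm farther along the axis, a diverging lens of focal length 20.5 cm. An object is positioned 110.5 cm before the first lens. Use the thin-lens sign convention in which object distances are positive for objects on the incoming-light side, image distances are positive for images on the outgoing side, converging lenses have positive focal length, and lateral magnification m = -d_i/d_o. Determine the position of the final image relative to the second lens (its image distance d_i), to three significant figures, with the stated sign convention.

Applying the thin-lens equation to the first lens, 1/30 = 1/110.5 + 1/d_i1, which gives d_i1 = 41.180 cm.
Object distance for lens 2: d_o2 = 50.5 - 41.180 = 9.320 cm.
Applying the thin-lens equation again with f_2 = -20.5 cm and d_o2 = 9.320 cm gives d_i2 = -6.407 cm.

-6.41 cm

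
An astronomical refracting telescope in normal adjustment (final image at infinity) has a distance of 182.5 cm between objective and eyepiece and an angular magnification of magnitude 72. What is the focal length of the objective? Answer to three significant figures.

In normal adjustment the tube length equals f_obj + f_eye and |M| = f_obj/f_eye.
So f_obj = 72 f_eye and 72 f_eye + f_eye = 182.5 cm, giving f_eye = 182.5/73 = 2.500 cm and f_obj = 180.000 cm.

180 cm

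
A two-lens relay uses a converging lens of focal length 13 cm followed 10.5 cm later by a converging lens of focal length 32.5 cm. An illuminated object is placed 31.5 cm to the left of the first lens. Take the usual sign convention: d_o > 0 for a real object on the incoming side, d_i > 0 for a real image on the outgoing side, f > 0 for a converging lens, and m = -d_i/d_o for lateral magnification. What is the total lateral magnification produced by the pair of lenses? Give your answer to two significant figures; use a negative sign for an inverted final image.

Lens 1: 1/d_i1 = 1/f_1 - 1/d_o1 = 1/13 - 1/31.5 = 0.04518 cm^-1, so d_i1 = 22.135 cm.
m_1 = -(22.135)/31.5 = -0.7027.
This image would form 22.135 cm past lens 1, i.e. 11.635 cm beyond lens 2, so it is a virtual object for lens 2: d_o2 = 10.5 - 22.135 = -11.635 cm.
Lens 2: 1/d_i2 = 1/f_2 - 1/d_o2 = 1/32.5 - 1/(-11.635) = 0.11672 cm^-1, so d_i2 = 8.568 cm.
m_2 = -(8.568)/(-11.635) = 0.7364.
The system's lateral magnification is m_1 m_2 = (-0.7027)(0.7364) = -0.5175.

-0.52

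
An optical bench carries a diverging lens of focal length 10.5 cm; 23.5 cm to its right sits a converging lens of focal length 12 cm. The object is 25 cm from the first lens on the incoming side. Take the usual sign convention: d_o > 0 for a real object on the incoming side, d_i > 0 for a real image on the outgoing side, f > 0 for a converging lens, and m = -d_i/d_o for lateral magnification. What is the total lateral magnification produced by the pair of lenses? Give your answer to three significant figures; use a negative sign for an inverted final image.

First lens: d_i1 = 1/(1/(-10.5) - 1/25) = -7.394 cm.
m_1 = -(-7.394)/25 = 0.2958.
The intermediate image is virtual, 7.394 cm to the left of lens 1, so d_o2 = L - d_i1 = 23.5 - (-7.394) = 30.894 cm.
Second lens: d_i2 = 1/(1/12 - 1/(30.894)) = 19.621 cm.
m_2 = -(19.621)/(30.894) = -0.6351.
The system's lateral magnification is m_1 m_2 = (0.2958)(-0.6351) = -0.1878.

-0.188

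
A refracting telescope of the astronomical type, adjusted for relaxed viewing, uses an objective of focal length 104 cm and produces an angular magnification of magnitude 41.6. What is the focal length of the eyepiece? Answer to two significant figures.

2.5 cm

|M| = f_obj/f_eye, so f_eye = f_obj/|M| = 104/41.6 = 2.500 cm.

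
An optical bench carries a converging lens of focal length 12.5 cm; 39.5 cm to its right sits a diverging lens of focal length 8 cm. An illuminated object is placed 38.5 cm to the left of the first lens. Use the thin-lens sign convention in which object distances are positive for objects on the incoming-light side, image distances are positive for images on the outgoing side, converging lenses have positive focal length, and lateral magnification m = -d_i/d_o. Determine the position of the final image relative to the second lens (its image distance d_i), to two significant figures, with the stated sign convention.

Lens 1: 1/d_i1 = 1/f_1 - 1/d_o1 = 1/12.5 - 1/38.5 = 0.05403 cm^-1, so d_i1 = 18.510 cm.
The intermediate image is 18.510 cm to the right of lens 1, so d_o2 = L - d_i1 = 39.5 - 18.510 = 20.990 cm.
Lens 2: 1/d_i2 = 1/f_2 - 1/d_o2 = 1/(-8) - 1/(20.990) = -0.17264 cm^-1, so d_i2 = -5.792 cm.

-5.8 cm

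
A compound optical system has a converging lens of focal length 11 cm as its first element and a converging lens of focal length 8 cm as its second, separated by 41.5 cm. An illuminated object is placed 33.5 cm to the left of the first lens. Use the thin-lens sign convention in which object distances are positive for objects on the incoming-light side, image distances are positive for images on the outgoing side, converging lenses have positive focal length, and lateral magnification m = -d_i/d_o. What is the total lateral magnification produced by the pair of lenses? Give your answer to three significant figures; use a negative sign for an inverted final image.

Lens 1: 1/d_i1 = 1/f_1 - 1/d_o1 = 1/11 - 1/33.5 = 0.06106 cm^-1, so d_i1 = 16.378 cm.
m_1 = -(16.378)/33.5 = -0.4889.
Object distance for lens 2: d_o2 = 41.5 - 16.378 = 25.122 cm.
Lens 2: 1/d_i2 = 1/f_2 - 1/d_o2 = 1/8 - 1/(25.122) = 0.08519 cm^-1, so d_i2 = 11.738 cm.
m_2 = -(11.738)/(25.122) = -0.4672.
Total m = m_1 x m_2 = (-0.4889)(-0.4672) = 0.2284.

0.228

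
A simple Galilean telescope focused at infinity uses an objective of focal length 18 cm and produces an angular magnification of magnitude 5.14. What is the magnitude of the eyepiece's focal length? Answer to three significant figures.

|M| = f_obj/|f_eye|, so |f_eye| = f_obj/|M| = 18/5.14 = 3.502 cm.
(The eyepiece is diverging, so its signed focal length is -3.502 cm.)

3.50 cm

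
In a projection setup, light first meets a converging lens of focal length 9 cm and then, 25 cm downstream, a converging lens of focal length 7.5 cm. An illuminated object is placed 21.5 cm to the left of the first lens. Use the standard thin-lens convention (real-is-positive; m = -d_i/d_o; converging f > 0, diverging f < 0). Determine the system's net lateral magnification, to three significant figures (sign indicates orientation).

First lens: d_i1 = 1/(1/9 - 1/21.5) = 15.480 cm.
m_1 = -(15.480)/21.5 = -0.7200.
Object distance for lens 2: d_o2 = 25 - 15.480 = 9.520 cm.
Second lens: d_i2 = 1/(1/7.5 - 1/(9.520)) = 35.347 cm.
m_2 = -(35.347)/(9.520) = -3.7129.
The system's lateral magnification is m_1 m_2 = (-0.7200)(-3.7129) = 2.6733.

2.67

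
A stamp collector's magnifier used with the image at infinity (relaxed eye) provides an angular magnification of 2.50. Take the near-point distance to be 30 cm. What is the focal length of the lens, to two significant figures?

12 cm

For the image at infinity, M = D/f.
f = D/M = 30/2.5 = 12.000 cm.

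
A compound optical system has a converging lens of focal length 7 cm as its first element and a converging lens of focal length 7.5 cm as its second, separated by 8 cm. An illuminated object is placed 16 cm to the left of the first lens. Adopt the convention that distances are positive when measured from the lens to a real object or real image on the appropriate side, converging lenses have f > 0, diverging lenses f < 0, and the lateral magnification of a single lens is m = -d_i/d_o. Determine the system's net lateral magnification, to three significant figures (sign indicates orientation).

Applying the thin-lens equation to the first lens, 1/7 = 1/16 + 1/d_i1, which gives d_i1 = 12.444 cm.
Its lateral magnification is m_1 = -d_i1/d_o1 = -(12.444)/16 = -0.7778.
This image would form 12.444 cm past lens 1, i.e. 4.444 cm beyond lens 2, so it is a virtual object for lens 2: d_o2 = 8 - 12.444 = -4.444 cm.
Applying the thin-lens equation again with f_2 = 7.5 cm and d_o2 = -4.444 cm gives d_i2 = 2.791 cm.
m_2 = -(2.791)/(-4.444) = 0.6279.
Total m = m_1 x m_2 = (-0.7778)(0.6279) = -0.4884.

-0.488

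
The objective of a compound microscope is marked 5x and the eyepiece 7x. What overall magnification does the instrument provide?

The overall magnification of a compound microscope is the product of the objective and eyepiece magnifications:
M = M_obj x M_eye = 5 x 7 = 35.

35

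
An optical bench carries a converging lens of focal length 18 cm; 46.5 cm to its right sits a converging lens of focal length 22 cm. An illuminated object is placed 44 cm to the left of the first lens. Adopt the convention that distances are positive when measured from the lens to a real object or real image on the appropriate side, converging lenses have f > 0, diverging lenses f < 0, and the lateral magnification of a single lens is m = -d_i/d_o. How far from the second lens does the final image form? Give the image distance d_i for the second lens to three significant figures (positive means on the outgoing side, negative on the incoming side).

-59.2 cm

First lens: d_i1 = 1/(1/18 - 1/44) = 30.462 cm.
The intermediate image is 30.462 cm to the right of lens 1, so d_o2 = L - d_i1 = 46.5 - 30.462 = 16.038 cm.
Second lens: d_i2 = 1/(1/22 - 1/(16.038)) = -59.187 cm.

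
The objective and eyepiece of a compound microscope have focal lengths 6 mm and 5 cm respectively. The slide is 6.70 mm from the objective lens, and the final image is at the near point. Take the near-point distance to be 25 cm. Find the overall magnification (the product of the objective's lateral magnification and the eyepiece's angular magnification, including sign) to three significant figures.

Convert to cm: f_obj = 6 mm = 0.6 cm; d_o = 6.70 mm = 0.67 cm.
Objective: 1/d_i = 1/f_obj - 1/d_o = 1/0.6 - 1/0.67 = 0.17413 cm^-1, so d_i = 5.743 cm.
m_obj = -d_i/d_o = -5.743/0.67 = -8.571.
Eyepiece angular magnification (image at near point): M_eye = 1 + D/f_e = 1 + 25/5 = 6.000.
Overall M = m_obj x M_eye = (-8.571)(6.000) = -51.43.

-51.4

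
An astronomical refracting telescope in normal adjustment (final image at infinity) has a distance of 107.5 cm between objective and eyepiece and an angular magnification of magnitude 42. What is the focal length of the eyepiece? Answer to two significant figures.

2.5 cm

In normal adjustment the tube length equals f_obj + f_eye and |M| = f_obj/f_eye.
So f_obj = 42 f_eye and 42 f_eye + f_eye = 107.5 cm, giving f_eye = 107.5/43 = 2.500 cm and f_obj = 105.000 cm.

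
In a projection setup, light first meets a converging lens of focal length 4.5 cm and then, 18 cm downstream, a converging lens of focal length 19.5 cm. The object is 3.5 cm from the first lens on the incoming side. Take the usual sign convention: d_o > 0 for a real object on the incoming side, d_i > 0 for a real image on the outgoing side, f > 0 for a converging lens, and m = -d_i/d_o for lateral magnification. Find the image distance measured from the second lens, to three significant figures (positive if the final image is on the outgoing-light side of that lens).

46.2 cm

Lens 1: 1/d_i1 = 1/f_1 - 1/d_o1 = 1/4.5 - 1/3.5 = -0.06349 cm^-1, so d_i1 = -15.750 cm.
With d_i1 < 0 the first image is virtual and lies on the object side; the object distance for lens 2 is d_o2 = 18 - (-15.750) = 33.750 cm.
Lens 2: 1/d_i2 = 1/f_2 - 1/d_o2 = 1/19.5 - 1/(33.750) = 0.02165 cm^-1, so d_i2 = 46.184 cm.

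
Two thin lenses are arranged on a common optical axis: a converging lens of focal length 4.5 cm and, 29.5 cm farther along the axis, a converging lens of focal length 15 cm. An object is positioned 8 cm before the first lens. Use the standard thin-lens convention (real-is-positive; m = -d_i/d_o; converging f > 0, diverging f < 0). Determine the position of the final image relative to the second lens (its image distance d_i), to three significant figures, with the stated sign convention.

Applying the thin-lens equation to the first lens, 1/4.5 = 1/8 + 1/d_i1, which gives d_i1 = 10.286 cm.
Object distance for lens 2: d_o2 = 29.5 - 10.286 = 19.214 cm.
Applying the thin-lens equation again with f_2 = 15 cm and d_o2 = 19.214 cm gives d_i2 = 68.390 cm.

68.4 cm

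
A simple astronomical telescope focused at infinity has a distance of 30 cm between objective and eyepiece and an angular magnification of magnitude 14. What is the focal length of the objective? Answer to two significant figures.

28 cm

In normal adjustment the tube length equals f_obj + f_eye and |M| = f_obj/f_eye.
So f_obj = 14 f_eye and 14 f_eye + f_eye = 30 cm, giving f_eye = 30/15 = 2.000 cm and f_obj = 28.000 cm.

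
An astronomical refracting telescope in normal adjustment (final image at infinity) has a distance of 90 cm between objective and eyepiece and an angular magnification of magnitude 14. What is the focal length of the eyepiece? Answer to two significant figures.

In normal adjustment the tube length equals f_obj + f_eye and |M| = f_obj/f_eye.
So f_obj = 14 f_eye and 14 f_eye + f_eye = 90 cm, giving f_eye = 90/15 = 6.000 cm and f_obj = 84.000 cm.

6.0 cm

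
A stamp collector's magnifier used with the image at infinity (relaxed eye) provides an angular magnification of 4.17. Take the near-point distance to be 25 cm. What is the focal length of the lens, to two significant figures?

For the image at infinity, M = D/f.
f = D/M = 25/4.17 = 5.995 cm.

6.0 cm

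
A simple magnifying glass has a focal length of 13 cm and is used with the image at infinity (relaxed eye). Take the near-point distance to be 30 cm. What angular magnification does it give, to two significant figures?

2.3

M = D/f = 30/13 = 2.308.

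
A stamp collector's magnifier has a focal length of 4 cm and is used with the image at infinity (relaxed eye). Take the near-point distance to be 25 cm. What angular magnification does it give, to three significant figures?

6.25

M = D/f = 25/4 = 6.250.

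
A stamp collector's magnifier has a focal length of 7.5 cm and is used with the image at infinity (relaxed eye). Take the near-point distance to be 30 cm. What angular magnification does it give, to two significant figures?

M = D/f = 30/7.5 = 4.000.

4.0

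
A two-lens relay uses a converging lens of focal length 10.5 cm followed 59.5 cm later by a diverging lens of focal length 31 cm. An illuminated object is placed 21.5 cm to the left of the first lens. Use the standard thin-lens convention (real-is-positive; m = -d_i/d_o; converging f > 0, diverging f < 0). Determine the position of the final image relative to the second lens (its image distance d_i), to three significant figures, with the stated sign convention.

Applying the thin-lens equation to the first lens, 1/10.5 = 1/21.5 + 1/d_i1, which gives d_i1 = 20.523 cm.
That image sits 38.977 cm in front of the second lens, so d_o2 = 38.977 cm.
Applying the thin-lens equation again with f_2 = -31 cm and d_o2 = 38.977 cm gives d_i2 = -17.267 cm.

-17.3 cm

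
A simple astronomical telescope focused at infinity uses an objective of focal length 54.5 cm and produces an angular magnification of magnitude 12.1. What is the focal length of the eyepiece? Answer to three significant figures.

|M| = f_obj/f_eye, so f_eye = f_obj/|M| = 54.5/12.1 = 4.504 cm.

4.50 cm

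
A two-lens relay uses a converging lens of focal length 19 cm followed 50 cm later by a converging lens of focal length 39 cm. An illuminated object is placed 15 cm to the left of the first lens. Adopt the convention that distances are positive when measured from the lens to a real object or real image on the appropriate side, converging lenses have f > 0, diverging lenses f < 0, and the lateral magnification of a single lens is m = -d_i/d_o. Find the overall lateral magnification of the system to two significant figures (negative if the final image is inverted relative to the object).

Lens 1: 1/d_i1 = 1/f_1 - 1/d_o1 = 1/19 - 1/15 = -0.01404 cm^-1, so d_i1 = -71.250 cm.
m_1 = -(-71.250)/15 = 4.7500.
With d_i1 < 0 the first image is virtual and lies on the object side; the object distance for lens 2 is d_o2 = 50 - (-71.250) = 121.250 cm.
Lens 2: 1/d_i2 = 1/f_2 - 1/d_o2 = 1/39 - 1/(121.250) = 0.01739 cm^-1, so d_i2 = 57.492 cm.
m_2 = -(57.492)/(121.250) = -0.4742.
Total m = m_1 x m_2 = (4.7500)(-0.4742) = -2.2523.

-2.3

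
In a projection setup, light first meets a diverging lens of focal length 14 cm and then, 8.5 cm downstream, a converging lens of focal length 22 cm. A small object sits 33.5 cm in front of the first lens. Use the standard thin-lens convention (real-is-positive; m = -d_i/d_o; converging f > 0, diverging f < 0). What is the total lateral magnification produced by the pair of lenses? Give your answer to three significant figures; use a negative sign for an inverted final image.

1.79

First lens: d_i1 = 1/(1/(-14) - 1/33.5) = -9.874 cm.
m_1 = -(-9.874)/33.5 = 0.2947.
With d_i1 < 0 the first image is virtual and lies on the object side; the object distance for lens 2 is d_o2 = 8.5 - (-9.874) = 18.374 cm.
Second lens: d_i2 = 1/(1/22 - 1/(18.374)) = -111.469 cm.
m_2 = -(-111.469)/(18.374) = 6.0668.
The system's lateral magnification is m_1 m_2 = (0.2947)(6.0668) = 1.7881.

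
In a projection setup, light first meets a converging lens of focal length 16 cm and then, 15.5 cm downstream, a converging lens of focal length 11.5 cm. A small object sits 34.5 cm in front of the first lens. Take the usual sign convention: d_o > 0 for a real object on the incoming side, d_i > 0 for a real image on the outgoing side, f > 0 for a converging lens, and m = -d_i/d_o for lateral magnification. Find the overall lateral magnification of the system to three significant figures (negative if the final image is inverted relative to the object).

-0.385

First lens: d_i1 = 1/(1/16 - 1/34.5) = 29.838 cm.
m_1 = -(29.838)/34.5 = -0.8649.
Since 29.838 cm > 15.5 cm, the first image lies past the second lens and serves as a virtual object: d_o2 = L - d_i1 = -14.338 cm.
Second lens: d_i2 = 1/(1/11.5 - 1/(-14.338)) = 6.382 cm.
m_2 = -(6.382)/(-14.338) = 0.4451.
Overall magnification: m = m_1 m_2 = -0.3849.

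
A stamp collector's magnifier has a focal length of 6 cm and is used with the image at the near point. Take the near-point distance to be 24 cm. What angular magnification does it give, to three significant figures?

M = 1 + D/f = 1 + 24/6 = 5.000.

5.00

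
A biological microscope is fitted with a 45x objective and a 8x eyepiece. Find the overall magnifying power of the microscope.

The overall magnification of a compound microscope is the product of the objective and eyepiece magnifications:
M = M_obj x M_eye = 45 x 8 = 360.

360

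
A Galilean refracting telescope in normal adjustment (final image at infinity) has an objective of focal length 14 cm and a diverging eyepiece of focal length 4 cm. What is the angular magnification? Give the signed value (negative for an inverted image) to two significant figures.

3.5

M = -f_obj/f_eye = -14/(-4) = 3.500.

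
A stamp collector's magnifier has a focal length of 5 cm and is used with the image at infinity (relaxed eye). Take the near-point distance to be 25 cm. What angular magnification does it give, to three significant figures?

M = D/f = 25/5 = 5.000.

5.00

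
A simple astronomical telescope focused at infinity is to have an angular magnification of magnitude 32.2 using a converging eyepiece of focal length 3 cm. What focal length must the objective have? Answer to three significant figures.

96.6 cm

|M| = f_obj/|f_eye|, so f_obj = |M| x |f_eye| = 32.2 x 3 = 96.600 cm.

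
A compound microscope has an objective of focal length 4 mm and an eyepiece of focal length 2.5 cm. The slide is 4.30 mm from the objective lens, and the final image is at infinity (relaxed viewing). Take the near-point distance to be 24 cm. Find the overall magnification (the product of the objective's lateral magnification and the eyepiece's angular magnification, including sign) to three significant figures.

Convert to cm: f_obj = 4 mm = 0.4 cm; d_o = 4.30 mm = 0.43 cm.
Objective: 1/d_i = 1/f_obj - 1/d_o = 1/0.4 - 1/0.43 = 0.17442 cm^-1, so d_i = 5.733 cm.
m_obj = -d_i/d_o = -5.733/0.43 = -13.333.
Eyepiece angular magnification (image at infinity): M_eye = D/f_e = 24/2.5 = 9.600.
Overall M = m_obj x M_eye = (-13.333)(9.600) = -128.00.

-128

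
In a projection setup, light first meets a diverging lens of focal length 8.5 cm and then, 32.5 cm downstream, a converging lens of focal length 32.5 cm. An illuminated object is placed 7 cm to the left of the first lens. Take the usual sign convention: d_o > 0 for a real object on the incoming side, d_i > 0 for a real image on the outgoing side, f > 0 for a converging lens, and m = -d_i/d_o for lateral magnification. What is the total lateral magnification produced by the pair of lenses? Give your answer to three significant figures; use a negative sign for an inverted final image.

Applying the thin-lens equation to the first lens, 1/(-8.5) = 1/7 + 1/d_i1, which gives d_i1 = -3.839 cm.
Its lateral magnification is m_1 = -d_i1/d_o1 = -(-3.839)/7 = 0.5484.
The intermediate image is virtual, 3.839 cm to the left of lens 1, so d_o2 = L - d_i1 = 32.5 - (-3.839) = 36.339 cm.
Applying the thin-lens equation again with f_2 = 32.5 cm and d_o2 = 36.339 cm gives d_i2 = 307.658 cm.
m_2 = -(307.658)/(36.339) = -8.4664.
Overall magnification: m = m_1 m_2 = -4.6429.

-4.64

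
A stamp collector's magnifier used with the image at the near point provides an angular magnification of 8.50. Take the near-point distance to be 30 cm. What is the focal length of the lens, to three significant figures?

4.00 cm

For the image at the near point, M = 1 + D/f.
f = D/(M - 1) = 30/(8.5 - 1) = 4.000 cm.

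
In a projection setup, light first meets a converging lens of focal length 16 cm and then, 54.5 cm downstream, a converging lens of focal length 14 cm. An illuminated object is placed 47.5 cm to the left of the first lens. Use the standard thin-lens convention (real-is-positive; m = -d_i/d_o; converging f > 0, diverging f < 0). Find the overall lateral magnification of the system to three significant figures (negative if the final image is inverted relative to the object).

0.434

First lens: d_i1 = 1/(1/16 - 1/47.5) = 24.127 cm.
m_1 = -(24.127)/47.5 = -0.5079.
The intermediate image is 24.127 cm to the right of lens 1, so d_o2 = L - d_i1 = 54.5 - 24.127 = 30.373 cm.
Second lens: d_i2 = 1/(1/14 - 1/(30.373)) = 25.971 cm.
m_2 = -(25.971)/(30.373) = -0.8551.
The system's lateral magnification is m_1 m_2 = (-0.5079)(-0.8551) = 0.4343.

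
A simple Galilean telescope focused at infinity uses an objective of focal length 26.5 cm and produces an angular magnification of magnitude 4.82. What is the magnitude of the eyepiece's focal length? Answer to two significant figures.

5.5 cm

|M| = f_obj/|f_eye|, so |f_eye| = f_obj/|M| = 26.5/4.82 = 5.498 cm.
(The eyepiece is diverging, so its signed focal length is -5.498 cm.)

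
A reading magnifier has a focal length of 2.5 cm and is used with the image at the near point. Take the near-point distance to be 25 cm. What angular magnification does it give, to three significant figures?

M = 1 + D/f = 1 + 25/2.5 = 11.000.

11.0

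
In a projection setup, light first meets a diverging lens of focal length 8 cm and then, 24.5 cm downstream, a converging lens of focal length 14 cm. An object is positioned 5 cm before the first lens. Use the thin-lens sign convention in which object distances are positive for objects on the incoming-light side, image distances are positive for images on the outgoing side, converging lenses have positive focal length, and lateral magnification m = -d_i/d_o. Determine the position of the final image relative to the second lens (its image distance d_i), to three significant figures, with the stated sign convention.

First lens: d_i1 = 1/(1/(-8) - 1/5) = -3.077 cm.
With d_i1 < 0 the first image is virtual and lies on the object side; the object distance for lens 2 is d_o2 = 24.5 - (-3.077) = 27.577 cm.
Second lens: d_i2 = 1/(1/14 - 1/(27.577)) = 28.436 cm.

28.4 cm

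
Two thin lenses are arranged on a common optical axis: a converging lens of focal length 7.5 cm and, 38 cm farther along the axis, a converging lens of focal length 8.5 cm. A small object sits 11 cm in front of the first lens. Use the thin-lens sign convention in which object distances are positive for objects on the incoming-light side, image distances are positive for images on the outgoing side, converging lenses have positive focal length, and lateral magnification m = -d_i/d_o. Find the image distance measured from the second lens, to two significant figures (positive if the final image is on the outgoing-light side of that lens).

21 cm

Lens 1: 1/d_i1 = 1/f_1 - 1/d_o1 = 1/7.5 - 1/11 = 0.04242 cm^-1, so d_i1 = 23.571 cm.
Object distance for lens 2: d_o2 = 38 - 23.571 = 14.429 cm.
Lens 2: 1/d_i2 = 1/f_2 - 1/d_o2 = 1/8.5 - 1/(14.429) = 0.04834 cm^-1, so d_i2 = 20.687 cm.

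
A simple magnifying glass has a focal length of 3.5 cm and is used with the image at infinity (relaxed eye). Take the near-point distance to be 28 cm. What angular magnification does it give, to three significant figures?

M = D/f = 28/3.5 = 8.000.

8.00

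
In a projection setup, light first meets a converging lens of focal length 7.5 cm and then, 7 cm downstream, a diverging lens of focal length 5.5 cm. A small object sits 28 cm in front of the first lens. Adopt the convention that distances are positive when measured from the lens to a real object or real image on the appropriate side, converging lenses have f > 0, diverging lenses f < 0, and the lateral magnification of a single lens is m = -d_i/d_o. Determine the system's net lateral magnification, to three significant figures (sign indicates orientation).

-0.892

Applying the thin-lens equation to the first lens, 1/7.5 = 1/28 + 1/d_i1, which gives d_i1 = 10.244 cm.
Its lateral magnification is m_1 = -d_i1/d_o1 = -(10.244)/28 = -0.3659.
This image would form 10.244 cm past lens 1, i.e. 3.244 cm beyond lens 2, so it is a virtual object for lens 2: d_o2 = 7 - 10.244 = -3.244 cm.
Applying the thin-lens equation again with f_2 = -5.5 cm and d_o2 = -3.244 cm gives d_i2 = 7.908 cm.
m_2 = -(7.908)/(-3.244) = 2.4378.
The system's lateral magnification is m_1 m_2 = (-0.3659)(2.4378) = -0.8919.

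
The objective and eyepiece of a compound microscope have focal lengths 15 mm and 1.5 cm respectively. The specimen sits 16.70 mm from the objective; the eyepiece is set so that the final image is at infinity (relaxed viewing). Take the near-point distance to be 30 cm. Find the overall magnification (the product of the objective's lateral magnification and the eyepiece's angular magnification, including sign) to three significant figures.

-176

Convert to cm: f_obj = 15 mm = 1.5 cm; d_o = 16.70 mm = 1.67 cm.
Objective: 1/d_i = 1/f_obj - 1/d_o = 1/1.5 - 1/1.67 = 0.06786 cm^-1, so d_i = 14.735 cm.
m_obj = -d_i/d_o = -14.735/1.67 = -8.824.
Eyepiece angular magnification (image at infinity): M_eye = D/f_e = 30/1.5 = 20.000.
Overall M = m_obj x M_eye = (-8.824)(20.000) = -176.47.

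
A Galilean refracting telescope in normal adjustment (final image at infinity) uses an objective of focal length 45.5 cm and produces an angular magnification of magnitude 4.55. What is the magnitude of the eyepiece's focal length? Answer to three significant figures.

10.0 cm

|M| = f_obj/|f_eye|, so |f_eye| = f_obj/|M| = 45.5/4.55 = 10.000 cm.
(The eyepiece is diverging, so its signed focal length is -10.000 cm.)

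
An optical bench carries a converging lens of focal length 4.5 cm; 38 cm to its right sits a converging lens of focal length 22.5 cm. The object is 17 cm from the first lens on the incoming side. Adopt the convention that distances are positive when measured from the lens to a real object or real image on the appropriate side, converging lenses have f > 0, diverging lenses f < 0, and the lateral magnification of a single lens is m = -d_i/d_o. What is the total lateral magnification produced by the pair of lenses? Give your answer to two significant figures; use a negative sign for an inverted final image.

First lens: d_i1 = 1/(1/4.5 - 1/17) = 6.120 cm.
m_1 = -(6.120)/17 = -0.3600.
That image sits 31.880 cm in front of the second lens, so d_o2 = 31.880 cm.
Second lens: d_i2 = 1/(1/22.5 - 1/(31.880)) = 76.471 cm.
m_2 = -(76.471)/(31.880) = -2.3987.
Overall magnification: m = m_1 m_2 = 0.8635.

0.86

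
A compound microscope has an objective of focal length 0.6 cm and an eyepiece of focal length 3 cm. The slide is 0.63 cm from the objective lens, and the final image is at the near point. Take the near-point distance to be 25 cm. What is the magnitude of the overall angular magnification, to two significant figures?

Objective: 1/d_i = 1/f_obj - 1/d_o = 1/0.6 - 1/0.63 = 0.07937 cm^-1, so d_i = 12.600 cm.
m_obj = -d_i/d_o = -12.600/0.63 = -20.000.
Eyepiece angular magnification (image at near point): M_eye = 1 + D/f_e = 1 + 25/3 = 9.333.
Overall M = m_obj x M_eye = (-20.000)(9.333) = -186.67.
|M| = 186.67.

190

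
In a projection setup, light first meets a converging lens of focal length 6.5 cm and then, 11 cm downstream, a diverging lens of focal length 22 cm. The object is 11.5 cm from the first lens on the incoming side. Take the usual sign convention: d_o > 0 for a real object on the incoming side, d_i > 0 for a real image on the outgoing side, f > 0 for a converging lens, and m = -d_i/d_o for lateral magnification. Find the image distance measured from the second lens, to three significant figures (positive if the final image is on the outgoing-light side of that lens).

4.81 cm

First lens: d_i1 = 1/(1/6.5 - 1/11.5) = 14.950 cm.
Since 14.950 cm > 11 cm, the first image lies past the second lens and serves as a virtual object: d_o2 = L - d_i1 = -3.950 cm.
Second lens: d_i2 = 1/(1/(-22) - 1/(-3.950)) = 4.814 cm.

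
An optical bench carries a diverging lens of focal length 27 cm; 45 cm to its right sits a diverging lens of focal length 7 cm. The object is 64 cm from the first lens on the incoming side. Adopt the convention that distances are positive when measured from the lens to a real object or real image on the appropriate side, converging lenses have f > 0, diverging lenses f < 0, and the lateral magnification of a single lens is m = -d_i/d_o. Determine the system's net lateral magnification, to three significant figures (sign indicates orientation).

First lens: d_i1 = 1/(1/(-27) - 1/64) = -18.989 cm.
m_1 = -(-18.989)/64 = 0.2967.
The intermediate image is virtual, 18.989 cm to the left of lens 1, so d_o2 = L - d_i1 = 45 - (-18.989) = 63.989 cm.
Second lens: d_i2 = 1/(1/(-7) - 1/(63.989)) = -6.310 cm.
m_2 = -(-6.310)/(63.989) = 0.0986.
Total m = m_1 x m_2 = (0.2967)(0.0986) = 0.0293.

0.0293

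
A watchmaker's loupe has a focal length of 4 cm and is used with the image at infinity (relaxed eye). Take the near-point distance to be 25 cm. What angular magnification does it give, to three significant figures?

M = D/f = 25/4 = 6.250.

6.25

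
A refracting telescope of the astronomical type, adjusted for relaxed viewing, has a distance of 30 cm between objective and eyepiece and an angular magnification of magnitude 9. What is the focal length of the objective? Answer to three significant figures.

27.0 cm

In normal adjustment the tube length equals f_obj + f_eye and |M| = f_obj/f_eye.
So f_obj = 9 f_eye and 9 f_eye + f_eye = 30 cm, giving f_eye = 30/10 = 3.000 cm and f_obj = 27.000 cm.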